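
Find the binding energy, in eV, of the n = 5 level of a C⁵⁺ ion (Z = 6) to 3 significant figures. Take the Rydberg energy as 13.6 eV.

E_n = −13.6 Z²/n² = −489.6/n² eV for Z = 6.
E_5 = −489.6/25 = −19.6 eV, so ionization (to E = 0) requires 19.6 eV.

19.6 eV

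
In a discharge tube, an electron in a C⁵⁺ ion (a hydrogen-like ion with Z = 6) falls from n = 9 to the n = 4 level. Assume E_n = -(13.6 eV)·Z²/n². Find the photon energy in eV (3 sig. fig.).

24.6 eV

The Bohr energies scale as Z², so for Z = 6: E_n = −489.6/n² eV.
E_9 = −489.6/81 = −6.044 eV and E_4 = −489.6/16 = −30.60 eV.
The photon energy is |E_9 − E_4| = 24.6 eV.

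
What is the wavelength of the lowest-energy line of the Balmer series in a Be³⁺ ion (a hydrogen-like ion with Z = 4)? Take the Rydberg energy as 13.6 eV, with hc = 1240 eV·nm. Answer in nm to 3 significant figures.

41.0 nm

The Balmer series terminates on n_f = 2; the first line has n_i = 2+1 = 3.
ΔE = 217.6 × (1/2² − 1/3²) = 30.22 eV.
λ = 1240 / 30.22 = 41.0 nm.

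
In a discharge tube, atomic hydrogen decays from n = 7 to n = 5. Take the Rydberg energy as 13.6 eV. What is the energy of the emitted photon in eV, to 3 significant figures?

E_7 = −13.60/49 = −0.2776 eV and E_5 = −13.60/25 = −0.5440 eV.
The photon energy is |E_7 − E_5| = 0.266 eV.

0.266 eV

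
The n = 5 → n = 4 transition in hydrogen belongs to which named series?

Brackett

The series is set by the lower level: n_f = 4 is the Brackett series.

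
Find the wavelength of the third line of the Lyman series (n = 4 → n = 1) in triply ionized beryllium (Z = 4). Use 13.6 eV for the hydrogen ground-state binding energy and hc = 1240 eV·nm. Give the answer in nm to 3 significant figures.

The Lyman series terminates on n_f = 1; the third line has n_i = 1+3 = 4.
ΔE = 217.6 × (1/1² − 1/4²) = 204.0 eV.
λ = 1240 / 204.0 = 6.08 nm.

6.08 nm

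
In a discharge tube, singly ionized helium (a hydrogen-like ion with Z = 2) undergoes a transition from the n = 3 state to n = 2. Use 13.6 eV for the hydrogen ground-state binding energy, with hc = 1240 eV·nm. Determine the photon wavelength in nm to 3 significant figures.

For Z = 2 the level energies scale as Z², so the effective Rydberg energy is 13.6 × 4 = 54.40 eV.
ΔE = 54.40 × (1/2² − 1/3²) = 54.40 × 0.1389 = 7.556 eV.
λ = hc/ΔE = 1240 / 7.556 = 164 nm.

164 nm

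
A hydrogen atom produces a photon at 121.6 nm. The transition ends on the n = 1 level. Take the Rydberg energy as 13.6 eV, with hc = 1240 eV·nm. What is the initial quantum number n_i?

n_i = 2

The photon energy is ΔE = hc/λ = 1240 / 121.6 = 10.20 eV.
With Z = 1, ΔE = 13.60 × (1/n_f² − 1/n_i²), so 1/n_f² − 1/n_i² = 0.7498.
With n_f = 1: 1/n_i² = 1/1 − 0.7498 = 0.2502, so n_i ≈ 2.00.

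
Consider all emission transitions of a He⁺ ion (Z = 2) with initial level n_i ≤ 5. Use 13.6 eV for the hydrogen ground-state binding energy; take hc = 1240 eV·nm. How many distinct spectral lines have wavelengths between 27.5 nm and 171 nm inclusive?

4

Enumerate all n_i → n_f pairs with 1 ≤ n_f < n_i ≤ 5 and compute λ = 1240 / [13.6·4·(1/n_f² − 1/n_i²)].
Lines falling in [27.5, 171] nm: 2→1 (30.39 nm), 5→2 (108.5 nm), 4→2 (121.6 nm), 3→2 (164.1 nm).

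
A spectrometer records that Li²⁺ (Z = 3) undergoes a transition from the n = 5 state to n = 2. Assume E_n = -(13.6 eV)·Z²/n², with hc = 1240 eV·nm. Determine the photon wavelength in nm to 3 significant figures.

48.2 nm

For Z = 3 the level energies scale as Z², so the effective Rydberg energy is 13.6 × 9 = 122.4 eV.
ΔE = 122.4 × (1/2² − 1/5²) = 122.4 × 0.2100 = 25.70 eV.
λ = hc/ΔE = 1240 / 25.70 = 48.2 nm.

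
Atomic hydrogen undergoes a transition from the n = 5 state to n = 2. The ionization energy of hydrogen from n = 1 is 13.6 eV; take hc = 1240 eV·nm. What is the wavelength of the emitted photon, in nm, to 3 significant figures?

ΔE = 13.60 × (1/2² − 1/5²) = 13.60 × 0.2100 = 2.856 eV.
λ = hc/ΔE = 1240 / 2.856 = 434 nm.
This line belongs to the Balmer series.

434 nm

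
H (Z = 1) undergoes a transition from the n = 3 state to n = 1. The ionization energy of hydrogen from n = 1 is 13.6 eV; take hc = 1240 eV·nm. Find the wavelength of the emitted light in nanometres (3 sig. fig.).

ΔE = 13.60 × (1/1² − 1/3²) = 13.60 × 0.8889 = 12.09 eV.
λ = hc/ΔE = 1240 / 12.09 = 103 nm.
This line belongs to the Lyman series.

103 nm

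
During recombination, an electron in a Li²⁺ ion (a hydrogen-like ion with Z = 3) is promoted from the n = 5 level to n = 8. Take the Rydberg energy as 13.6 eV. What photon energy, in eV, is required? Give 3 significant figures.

2.98 eV

The Bohr energies scale as Z², so for Z = 3: E_n = −122.4/n² eV.
E_8 = −122.4/64 = −1.913 eV and E_5 = −122.4/25 = −4.896 eV.
The photon energy is |E_8 − E_5| = 2.98 eV.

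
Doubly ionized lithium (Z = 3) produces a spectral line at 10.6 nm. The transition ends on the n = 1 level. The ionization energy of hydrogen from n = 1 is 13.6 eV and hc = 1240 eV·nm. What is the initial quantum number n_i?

n_i = 5

The photon energy is ΔE = hc/λ = 1240 / 10.6 = 117.0 eV.
With Z = 3, ΔE = 122.4 × (1/n_f² − 1/n_i²), so 1/n_f² − 1/n_i² = 0.9557.
With n_f = 1: 1/n_i² = 1/1 − 0.9557 = 0.04427, so n_i ≈ 4.75.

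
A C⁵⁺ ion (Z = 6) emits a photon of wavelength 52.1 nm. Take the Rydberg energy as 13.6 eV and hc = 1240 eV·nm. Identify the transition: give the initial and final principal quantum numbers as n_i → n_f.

The photon energy is ΔE = hc/λ = 1240 / 52.1 = 23.80 eV.
With Z = 6, ΔE = 489.6 × (1/n_f² − 1/n_i²), so 1/n_f² − 1/n_i² = 0.04861.
Trying n_f = 3 gives 1/n_i² = 0.06250, i.e. n_i ≈ 4; this pair matches.

n_i = 4, n_f = 3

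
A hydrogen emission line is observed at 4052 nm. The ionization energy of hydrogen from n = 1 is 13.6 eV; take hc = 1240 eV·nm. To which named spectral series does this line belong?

ΔE = 1240/4052 = 0.3060 eV.
This matches 13.6 × (1/4² − 1/5²), so n_f = 4: the Brackett series.

Brackett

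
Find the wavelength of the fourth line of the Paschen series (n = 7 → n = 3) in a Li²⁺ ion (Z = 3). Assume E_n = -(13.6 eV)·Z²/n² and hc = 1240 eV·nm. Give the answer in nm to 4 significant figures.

111.7 nm

The Paschen series terminates on n_f = 3; the fourth line has n_i = 3+4 = 7.
ΔE = 122.4 × (1/3² − 1/7²) = 11.10 eV.
λ = 1240 / 11.10 = 111.7 nm.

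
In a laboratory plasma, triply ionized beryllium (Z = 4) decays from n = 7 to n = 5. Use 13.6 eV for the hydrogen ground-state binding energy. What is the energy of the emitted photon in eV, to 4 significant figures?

The Bohr energies scale as Z², so for Z = 4: E_n = −217.6/n² eV.
E_7 = −217.6/49 = −4.441 eV and E_5 = −217.6/25 = −8.704 eV.
The photon energy is |E_7 − E_5| = 4.263 eV.

4.263 eV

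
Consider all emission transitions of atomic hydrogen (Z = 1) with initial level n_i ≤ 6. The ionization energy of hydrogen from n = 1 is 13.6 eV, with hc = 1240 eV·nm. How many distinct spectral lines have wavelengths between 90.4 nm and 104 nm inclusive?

Enumerate all n_i → n_f pairs with 1 ≤ n_f < n_i ≤ 6 and compute λ = 1240 / [13.6·1·(1/n_f² − 1/n_i²)].
Lines falling in [90.4, 104] nm: 6→1 (93.78 nm), 5→1 (94.98 nm), 4→1 (97.25 nm), 3→1 (102.6 nm).

4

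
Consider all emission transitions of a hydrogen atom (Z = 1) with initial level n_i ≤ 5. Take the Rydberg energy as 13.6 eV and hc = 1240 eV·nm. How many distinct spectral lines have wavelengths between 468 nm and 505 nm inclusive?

1

Enumerate all n_i → n_f pairs with 1 ≤ n_f < n_i ≤ 5 and compute λ = 1240 / [13.6·1·(1/n_f² − 1/n_i²)].
Lines falling in [468, 505] nm: 4→2 (486.3 nm).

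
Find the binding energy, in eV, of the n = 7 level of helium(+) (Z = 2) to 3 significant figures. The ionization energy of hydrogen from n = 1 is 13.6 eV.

E_n = −13.6 Z²/n² = −54.40/n² eV for Z = 2.
E_7 = −54.40/49 = −1.11 eV, so ionization (to E = 0) requires 1.11 eV.

1.11 eV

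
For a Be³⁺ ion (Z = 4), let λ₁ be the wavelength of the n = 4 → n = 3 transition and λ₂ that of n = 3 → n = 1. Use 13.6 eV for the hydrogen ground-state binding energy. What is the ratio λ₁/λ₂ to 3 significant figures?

λ ∝ 1/ΔE ∝ 1/(1/n_f² − 1/n_i²), and the Z² and hc factors cancel in the ratio.
λ₁/λ₂ = (1/1² − 1/3²)/(1/3² − 1/4²) = 0.8889/0.04861 = 18.3.

18.3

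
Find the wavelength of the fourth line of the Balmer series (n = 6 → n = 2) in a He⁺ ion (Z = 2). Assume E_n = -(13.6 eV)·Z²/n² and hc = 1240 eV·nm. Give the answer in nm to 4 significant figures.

102.6 nm

The Balmer series terminates on n_f = 2; the fourth line has n_i = 2+4 = 6.
ΔE = 54.40 × (1/2² − 1/6²) = 12.09 eV.
λ = 1240 / 12.09 = 102.6 nm.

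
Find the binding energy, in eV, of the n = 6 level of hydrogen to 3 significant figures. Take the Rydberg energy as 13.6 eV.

E_6 = −13.60/36 = −0.378 eV, so ionization (to E = 0) requires 0.378 eV.

0.378 eV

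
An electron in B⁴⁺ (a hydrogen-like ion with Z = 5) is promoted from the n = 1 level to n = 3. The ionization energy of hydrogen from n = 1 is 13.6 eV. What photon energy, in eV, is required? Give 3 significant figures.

302 eV

The Bohr energies scale as Z², so for Z = 5: E_n = −340.0/n² eV.
E_3 = −340.0/9 = −37.78 eV and E_1 = −340.0/1 = −340.0 eV.
The photon energy is |E_3 − E_1| = 302 eV.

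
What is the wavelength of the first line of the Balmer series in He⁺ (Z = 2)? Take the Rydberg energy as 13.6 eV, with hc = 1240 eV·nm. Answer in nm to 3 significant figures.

The Balmer series terminates on n_f = 2; the first line has n_i = 2+1 = 3.
ΔE = 54.40 × (1/2² − 1/3²) = 7.556 eV.
λ = 1240 / 7.556 = 164 nm.

164 nm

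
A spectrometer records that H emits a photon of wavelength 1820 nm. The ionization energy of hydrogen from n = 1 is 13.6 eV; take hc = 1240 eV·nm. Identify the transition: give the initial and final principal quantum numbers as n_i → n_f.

The photon energy is ΔE = hc/λ = 1240 / 1820 = 0.6813 eV.
With Z = 1, ΔE = 13.60 × (1/n_f² − 1/n_i²), so 1/n_f² − 1/n_i² = 0.05010.
Trying n_f = 4 gives 1/n_i² = 0.01240, i.e. n_i ≈ 9; this pair matches.

n_i = 9, n_f = 4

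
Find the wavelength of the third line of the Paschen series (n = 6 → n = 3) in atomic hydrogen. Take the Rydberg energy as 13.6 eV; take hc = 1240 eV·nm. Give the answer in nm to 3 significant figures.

The Paschen series terminates on n_f = 3; the third line has n_i = 3+3 = 6.
ΔE = 13.60 × (1/3² − 1/6²) = 1.133 eV.
λ = 1240 / 1.133 = 1090 nm.

1090 nm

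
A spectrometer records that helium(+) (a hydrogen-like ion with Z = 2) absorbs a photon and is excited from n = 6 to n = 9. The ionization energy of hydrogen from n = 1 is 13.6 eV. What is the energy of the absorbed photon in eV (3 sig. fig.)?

The Bohr energies scale as Z², so for Z = 2: E_n = −54.40/n² eV.
E_9 = −54.40/81 = −0.6716 eV and E_6 = −54.40/36 = −1.511 eV.
The photon energy is |E_9 − E_6| = 0.840 eV.

0.840 eV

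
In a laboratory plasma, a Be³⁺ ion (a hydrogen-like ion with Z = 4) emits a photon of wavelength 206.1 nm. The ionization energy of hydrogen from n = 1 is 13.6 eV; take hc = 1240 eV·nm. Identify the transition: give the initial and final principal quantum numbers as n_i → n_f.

The photon energy is ΔE = hc/λ = 1240 / 206.1 = 6.016 eV.
With Z = 4, ΔE = 217.6 × (1/n_f² − 1/n_i²), so 1/n_f² − 1/n_i² = 0.02765.
Trying n_f = 5 gives 1/n_i² = 0.01235, i.e. n_i ≈ 9; this pair matches.

n_i = 9, n_f = 5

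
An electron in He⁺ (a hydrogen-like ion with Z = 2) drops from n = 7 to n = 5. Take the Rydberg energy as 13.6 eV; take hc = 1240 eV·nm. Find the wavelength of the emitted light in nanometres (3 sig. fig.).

1160 nm

For Z = 2 the level energies scale as Z², so the effective Rydberg energy is 13.6 × 4 = 54.40 eV.
ΔE = 54.40 × (1/5² − 1/7²) = 54.40 × 0.01959 = 1.066 eV.
λ = hc/ΔE = 1240 / 1.066 = 1160 nm.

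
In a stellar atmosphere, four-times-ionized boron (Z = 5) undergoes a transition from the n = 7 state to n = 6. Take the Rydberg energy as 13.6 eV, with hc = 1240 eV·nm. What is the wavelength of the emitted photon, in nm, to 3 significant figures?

495 nm

For Z = 5 the level energies scale as Z², so the effective Rydberg energy is 13.6 × 25 = 340.0 eV.
ΔE = 340.0 × (1/6² − 1/7²) = 340.0 × 0.007370 = 2.506 eV.
λ = hc/ΔE = 1240 / 2.506 = 495 nm.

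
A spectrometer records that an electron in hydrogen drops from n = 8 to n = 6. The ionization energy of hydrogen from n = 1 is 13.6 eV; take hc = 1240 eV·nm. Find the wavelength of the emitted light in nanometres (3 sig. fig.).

7500 nm

ΔE = 13.60 × (1/6² − 1/8²) = 13.60 × 0.01215 = 0.1653 eV.
λ = hc/ΔE = 1240 / 0.1653 = 7500 nm.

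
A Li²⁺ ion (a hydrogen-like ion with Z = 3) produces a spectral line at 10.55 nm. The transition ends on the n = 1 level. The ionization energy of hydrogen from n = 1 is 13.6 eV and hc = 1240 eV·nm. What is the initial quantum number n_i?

n_i = 5

The photon energy is ΔE = hc/λ = 1240 / 10.55 = 117.5 eV.
With Z = 3, ΔE = 122.4 × (1/n_f² − 1/n_i²), so 1/n_f² − 1/n_i² = 0.9603.
With n_f = 1: 1/n_i² = 1/1 − 0.9603 = 0.03974, so n_i ≈ 5.02.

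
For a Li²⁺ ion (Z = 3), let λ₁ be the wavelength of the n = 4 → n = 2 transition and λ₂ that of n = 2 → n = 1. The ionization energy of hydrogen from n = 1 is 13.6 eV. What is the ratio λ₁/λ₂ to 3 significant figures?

4.00

λ ∝ 1/ΔE ∝ 1/(1/n_f² − 1/n_i²), and the Z² and hc factors cancel in the ratio.
λ₁/λ₂ = (1/1² − 1/2²)/(1/2² − 1/4²) = 0.7500/0.1875 = 4.00.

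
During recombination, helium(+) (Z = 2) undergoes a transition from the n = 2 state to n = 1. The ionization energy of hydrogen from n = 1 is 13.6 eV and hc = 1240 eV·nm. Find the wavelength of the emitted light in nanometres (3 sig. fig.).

30.4 nm

For Z = 2 the level energies scale as Z², so the effective Rydberg energy is 13.6 × 4 = 54.40 eV.
ΔE = 54.40 × (1/1² − 1/2²) = 54.40 × 0.7500 = 40.80 eV.
λ = hc/ΔE = 1240 / 40.80 = 30.4 nm.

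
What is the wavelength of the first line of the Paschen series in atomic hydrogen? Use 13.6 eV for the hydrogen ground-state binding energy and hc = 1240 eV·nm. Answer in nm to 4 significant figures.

The Paschen series terminates on n_f = 3; the first line has n_i = 3+1 = 4.
ΔE = 13.60 × (1/3² − 1/4²) = 0.6611 eV.
λ = 1240 / 0.6611 = 1876 nm.

1876 nm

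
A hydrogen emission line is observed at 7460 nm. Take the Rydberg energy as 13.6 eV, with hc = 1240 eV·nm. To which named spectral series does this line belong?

ΔE = 1240/7460 = 0.1662 eV.
This matches 13.6 × (1/5² − 1/6²), so n_f = 5: the Pfund series.

Pfund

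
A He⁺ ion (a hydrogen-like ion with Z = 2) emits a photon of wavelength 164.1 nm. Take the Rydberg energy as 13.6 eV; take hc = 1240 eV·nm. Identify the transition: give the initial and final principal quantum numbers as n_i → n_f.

The photon energy is ΔE = hc/λ = 1240 / 164.1 = 7.556 eV.
With Z = 2, ΔE = 54.40 × (1/n_f² − 1/n_i²), so 1/n_f² − 1/n_i² = 0.1389.
Trying n_f = 2 gives 1/n_i² = 0.1111, i.e. n_i ≈ 3; this pair matches.

n_i = 3, n_f = 2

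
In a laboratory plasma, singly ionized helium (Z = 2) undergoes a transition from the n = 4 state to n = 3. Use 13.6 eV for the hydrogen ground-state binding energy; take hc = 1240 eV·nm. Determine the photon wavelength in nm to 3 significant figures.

469 nm

For Z = 2 the level energies scale as Z², so the effective Rydberg energy is 13.6 × 4 = 54.40 eV.
ΔE = 54.40 × (1/3² − 1/4²) = 54.40 × 0.04861 = 2.644 eV.
λ = hc/ΔE = 1240 / 2.644 = 469 nm.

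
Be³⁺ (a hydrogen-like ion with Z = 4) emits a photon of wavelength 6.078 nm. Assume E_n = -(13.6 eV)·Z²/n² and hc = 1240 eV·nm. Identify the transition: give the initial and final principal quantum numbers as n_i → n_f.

The photon energy is ΔE = hc/λ = 1240 / 6.078 = 204.0 eV.
With Z = 4, ΔE = 217.6 × (1/n_f² − 1/n_i²), so 1/n_f² − 1/n_i² = 0.9376.
Trying n_f = 1 gives 1/n_i² = 0.06243, i.e. n_i ≈ 4; this pair matches.

n_i = 4, n_f = 1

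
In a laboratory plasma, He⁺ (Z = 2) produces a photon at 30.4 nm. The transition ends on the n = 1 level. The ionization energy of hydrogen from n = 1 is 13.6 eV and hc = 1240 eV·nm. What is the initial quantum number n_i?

The photon energy is ΔE = hc/λ = 1240 / 30.4 = 40.79 eV.
With Z = 2, ΔE = 54.40 × (1/n_f² − 1/n_i²), so 1/n_f² − 1/n_i² = 0.7498.
With n_f = 1: 1/n_i² = 1/1 − 0.7498 = 0.2502, so n_i ≈ 2.00.

n_i = 2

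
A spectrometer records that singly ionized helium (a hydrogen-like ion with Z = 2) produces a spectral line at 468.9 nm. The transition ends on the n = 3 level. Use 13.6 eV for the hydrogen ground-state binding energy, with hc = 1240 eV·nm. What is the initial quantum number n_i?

n_i = 4

The photon energy is ΔE = hc/λ = 1240 / 468.9 = 2.644 eV.
With Z = 2, ΔE = 54.40 × (1/n_f² − 1/n_i²), so 1/n_f² − 1/n_i² = 0.04861.
With n_f = 3: 1/n_i² = 1/9 − 0.04861 = 0.06250, so n_i ≈ 4.00.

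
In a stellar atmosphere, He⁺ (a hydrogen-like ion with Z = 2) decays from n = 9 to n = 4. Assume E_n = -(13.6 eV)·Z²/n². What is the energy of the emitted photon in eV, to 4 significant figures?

The Bohr energies scale as Z², so for Z = 2: E_n = −54.40/n² eV.
E_9 = −54.40/81 = −0.6716 eV and E_4 = −54.40/16 = −3.400 eV.
The photon energy is |E_9 − E_4| = 2.728 eV.

2.728 eV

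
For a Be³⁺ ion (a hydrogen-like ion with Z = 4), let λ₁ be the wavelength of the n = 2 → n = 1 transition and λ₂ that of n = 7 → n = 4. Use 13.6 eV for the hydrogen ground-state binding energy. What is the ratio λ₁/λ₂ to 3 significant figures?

0.0561

λ ∝ 1/ΔE ∝ 1/(1/n_f² − 1/n_i²), and the Z² and hc factors cancel in the ratio.
λ₁/λ₂ = (1/4² − 1/7²)/(1/1² − 1/2²) = 0.04209/0.7500 = 0.0561.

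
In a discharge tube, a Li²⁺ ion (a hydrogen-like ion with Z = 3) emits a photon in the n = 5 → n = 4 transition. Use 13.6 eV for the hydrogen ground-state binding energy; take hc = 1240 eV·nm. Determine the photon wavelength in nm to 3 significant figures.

For Z = 3 the level energies scale as Z², so the effective Rydberg energy is 13.6 × 9 = 122.4 eV.
ΔE = 122.4 × (1/4² − 1/5²) = 122.4 × 0.02250 = 2.754 eV.
λ = hc/ΔE = 1240 / 2.754 = 450 nm.

450 nm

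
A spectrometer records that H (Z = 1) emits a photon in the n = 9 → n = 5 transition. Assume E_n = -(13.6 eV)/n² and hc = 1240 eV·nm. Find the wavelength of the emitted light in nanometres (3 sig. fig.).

ΔE = 13.60 × (1/5² − 1/9²) = 13.60 × 0.02765 = 0.3761 eV.
λ = hc/ΔE = 1240 / 0.3761 = 3300 nm.

3300 nm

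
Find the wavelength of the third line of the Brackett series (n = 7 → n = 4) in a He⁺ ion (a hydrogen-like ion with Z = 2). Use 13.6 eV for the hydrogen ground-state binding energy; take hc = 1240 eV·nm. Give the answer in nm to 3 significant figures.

542 nm

The Brackett series terminates on n_f = 4; the third line has n_i = 4+3 = 7.
ΔE = 54.40 × (1/4² − 1/7²) = 2.290 eV.
λ = 1240 / 2.290 = 542 nm.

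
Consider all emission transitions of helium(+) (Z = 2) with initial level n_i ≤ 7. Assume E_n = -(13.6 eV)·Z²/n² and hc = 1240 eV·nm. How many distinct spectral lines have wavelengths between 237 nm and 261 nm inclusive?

Enumerate all n_i → n_f pairs with 1 ≤ n_f < n_i ≤ 7 and compute λ = 1240 / [13.6·4·(1/n_f² − 1/n_i²)].
Lines falling in [237, 261] nm: 7→3 (251.3 nm).

1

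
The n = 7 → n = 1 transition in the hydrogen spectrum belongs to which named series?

Lyman

The series is set by the lower level: n_f = 1 is the Lyman series.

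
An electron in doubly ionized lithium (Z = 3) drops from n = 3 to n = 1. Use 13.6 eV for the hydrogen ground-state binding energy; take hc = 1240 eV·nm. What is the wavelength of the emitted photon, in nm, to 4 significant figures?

11.40 nm

For Z = 3 the level energies scale as Z², so the effective Rydberg energy is 13.6 × 9 = 122.4 eV.
ΔE = 122.4 × (1/1² − 1/3²) = 122.4 × 0.8889 = 108.8 eV.
λ = hc/ΔE = 1240 / 108.8 = 11.40 nm.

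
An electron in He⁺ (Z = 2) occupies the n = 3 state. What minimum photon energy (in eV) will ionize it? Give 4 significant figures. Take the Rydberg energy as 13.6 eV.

E_n = −13.6 Z²/n² = −54.40/n² eV for Z = 2.
E_3 = −54.40/9 = −6.044 eV, so ionization (to E = 0) requires 6.044 eV.

6.044 eV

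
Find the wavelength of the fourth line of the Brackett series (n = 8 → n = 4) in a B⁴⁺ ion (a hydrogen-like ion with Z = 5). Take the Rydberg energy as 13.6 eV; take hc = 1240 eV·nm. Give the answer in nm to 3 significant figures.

77.8 nm

The Brackett series terminates on n_f = 4; the fourth line has n_i = 4+4 = 8.
ΔE = 340.0 × (1/4² − 1/8²) = 15.94 eV.
λ = 1240 / 15.94 = 77.8 nm.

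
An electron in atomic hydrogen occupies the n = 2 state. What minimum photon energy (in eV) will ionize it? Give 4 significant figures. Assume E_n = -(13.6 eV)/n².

3.400 eV

E_2 = −13.60/4 = −3.400 eV, so ionization (to E = 0) requires 3.400 eV.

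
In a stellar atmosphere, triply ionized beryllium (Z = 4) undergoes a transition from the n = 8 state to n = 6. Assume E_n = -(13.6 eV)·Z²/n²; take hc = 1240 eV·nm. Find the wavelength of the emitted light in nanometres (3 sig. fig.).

469 nm

For Z = 4 the level energies scale as Z², so the effective Rydberg energy is 13.6 × 16 = 217.6 eV.
ΔE = 217.6 × (1/6² − 1/8²) = 217.6 × 0.01215 = 2.644 eV.
λ = hc/ΔE = 1240 / 2.644 = 469 nm.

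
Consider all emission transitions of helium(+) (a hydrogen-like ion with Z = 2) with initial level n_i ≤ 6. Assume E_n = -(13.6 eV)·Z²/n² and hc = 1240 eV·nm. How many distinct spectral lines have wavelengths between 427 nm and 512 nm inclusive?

1

Enumerate all n_i → n_f pairs with 1 ≤ n_f < n_i ≤ 6 and compute λ = 1240 / [13.6·4·(1/n_f² − 1/n_i²)].
Lines falling in [427, 512] nm: 4→3 (468.9 nm).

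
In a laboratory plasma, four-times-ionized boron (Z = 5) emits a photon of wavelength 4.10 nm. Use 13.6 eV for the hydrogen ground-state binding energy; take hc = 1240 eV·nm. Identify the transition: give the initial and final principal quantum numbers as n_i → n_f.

n_i = 3, n_f = 1

The photon energy is ΔE = hc/λ = 1240 / 4.10 = 302.4 eV.
With Z = 5, ΔE = 340.0 × (1/n_f² − 1/n_i²), so 1/n_f² − 1/n_i² = 0.8895.
Trying n_f = 1 gives 1/n_i² = 0.1105, i.e. n_i ≈ 3; this pair matches.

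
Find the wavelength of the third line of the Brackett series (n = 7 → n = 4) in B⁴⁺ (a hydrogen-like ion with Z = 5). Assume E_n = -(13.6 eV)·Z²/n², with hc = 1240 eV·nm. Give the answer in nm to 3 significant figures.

86.6 nm

The Brackett series terminates on n_f = 4; the third line has n_i = 4+3 = 7.
ΔE = 340.0 × (1/4² − 1/7²) = 14.31 eV.
λ = 1240 / 14.31 = 86.6 nm.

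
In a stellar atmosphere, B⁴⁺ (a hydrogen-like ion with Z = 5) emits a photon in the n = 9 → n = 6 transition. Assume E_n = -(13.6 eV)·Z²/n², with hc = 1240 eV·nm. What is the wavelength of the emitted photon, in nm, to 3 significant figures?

For Z = 5 the level energies scale as Z², so the effective Rydberg energy is 13.6 × 25 = 340.0 eV.
ΔE = 340.0 × (1/6² − 1/9²) = 340.0 × 0.01543 = 5.247 eV.
λ = hc/ΔE = 1240 / 5.247 = 236 nm.

236 nm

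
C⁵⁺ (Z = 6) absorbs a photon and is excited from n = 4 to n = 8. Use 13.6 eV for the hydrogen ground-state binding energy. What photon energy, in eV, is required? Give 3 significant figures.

23.0 eV

The Bohr energies scale as Z², so for Z = 6: E_n = −489.6/n² eV.
E_8 = −489.6/64 = −7.650 eV and E_4 = −489.6/16 = −30.60 eV.
The photon energy is |E_8 − E_4| = 23.0 eV.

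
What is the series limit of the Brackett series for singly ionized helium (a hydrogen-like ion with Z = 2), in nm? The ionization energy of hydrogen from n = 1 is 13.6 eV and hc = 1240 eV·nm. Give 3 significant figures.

The Brackett series has lower level n_f = 4; the series limit corresponds to n_i → ∞.
ΔE_max = 13.6 × 4 / 4² = 3.400 eV.
λ_min = 1240 / 3.400 = 365 nm.

365 nm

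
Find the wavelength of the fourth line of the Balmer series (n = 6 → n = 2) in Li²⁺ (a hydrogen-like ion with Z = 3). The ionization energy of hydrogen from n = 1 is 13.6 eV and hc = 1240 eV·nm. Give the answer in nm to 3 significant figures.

The Balmer series terminates on n_f = 2; the fourth line has n_i = 2+4 = 6.
ΔE = 122.4 × (1/2² − 1/6²) = 27.20 eV.
λ = 1240 / 27.20 = 45.6 nm.

45.6 nm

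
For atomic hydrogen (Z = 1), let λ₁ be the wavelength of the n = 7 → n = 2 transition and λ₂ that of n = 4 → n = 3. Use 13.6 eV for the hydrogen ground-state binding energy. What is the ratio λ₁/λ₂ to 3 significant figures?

λ ∝ 1/ΔE ∝ 1/(1/n_f² − 1/n_i²), and the Z² and hc factors cancel in the ratio.
λ₁/λ₂ = (1/3² − 1/4²)/(1/2² − 1/7²) = 0.04861/0.2296 = 0.212.

0.212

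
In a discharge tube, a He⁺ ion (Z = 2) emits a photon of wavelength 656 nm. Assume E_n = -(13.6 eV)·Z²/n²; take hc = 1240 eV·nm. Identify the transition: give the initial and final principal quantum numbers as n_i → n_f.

n_i = 6, n_f = 4

The photon energy is ΔE = hc/λ = 1240 / 656 = 1.890 eV.
With Z = 2, ΔE = 54.40 × (1/n_f² − 1/n_i²), so 1/n_f² − 1/n_i² = 0.03475.
Trying n_f = 4 gives 1/n_i² = 0.02775, i.e. n_i ≈ 6; this pair matches.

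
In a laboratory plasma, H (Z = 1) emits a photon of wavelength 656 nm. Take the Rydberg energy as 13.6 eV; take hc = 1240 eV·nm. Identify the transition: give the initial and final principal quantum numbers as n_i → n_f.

The photon energy is ΔE = hc/λ = 1240 / 656 = 1.890 eV.
With Z = 1, ΔE = 13.60 × (1/n_f² − 1/n_i²), so 1/n_f² − 1/n_i² = 0.1390.
Trying n_f = 2 gives 1/n_i² = 0.1110, i.e. n_i ≈ 3; this pair matches.

n_i = 3, n_f = 2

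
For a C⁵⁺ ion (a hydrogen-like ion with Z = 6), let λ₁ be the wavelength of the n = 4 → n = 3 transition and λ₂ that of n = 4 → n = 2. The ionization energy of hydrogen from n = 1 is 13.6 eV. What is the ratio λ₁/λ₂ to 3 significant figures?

λ ∝ 1/ΔE ∝ 1/(1/n_f² − 1/n_i²), and the Z² and hc factors cancel in the ratio.
λ₁/λ₂ = (1/2² − 1/4²)/(1/3² − 1/4²) = 0.1875/0.04861 = 3.86.

3.86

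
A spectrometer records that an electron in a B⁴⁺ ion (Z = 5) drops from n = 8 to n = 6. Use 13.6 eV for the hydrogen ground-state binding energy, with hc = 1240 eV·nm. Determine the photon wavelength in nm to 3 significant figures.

300 nm

For Z = 5 the level energies scale as Z², so the effective Rydberg energy is 13.6 × 25 = 340.0 eV.
ΔE = 340.0 × (1/6² − 1/8²) = 340.0 × 0.01215 = 4.132 eV.
λ = hc/ΔE = 1240 / 4.132 = 300 nm.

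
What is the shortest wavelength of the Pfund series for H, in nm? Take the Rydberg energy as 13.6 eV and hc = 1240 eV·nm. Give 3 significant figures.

2280 nm

The Pfund series has lower level n_f = 5; the series limit corresponds to n_i → ∞.
ΔE_max = 13.6 × 1 / 5² = 0.5440 eV.
λ_min = 1240 / 0.5440 = 2280 nm.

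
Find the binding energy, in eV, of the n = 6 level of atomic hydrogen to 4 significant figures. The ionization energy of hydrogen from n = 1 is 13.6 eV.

E_6 = −13.60/36 = −0.3778 eV, so ionization (to E = 0) requires 0.3778 eV.

0.3778 eV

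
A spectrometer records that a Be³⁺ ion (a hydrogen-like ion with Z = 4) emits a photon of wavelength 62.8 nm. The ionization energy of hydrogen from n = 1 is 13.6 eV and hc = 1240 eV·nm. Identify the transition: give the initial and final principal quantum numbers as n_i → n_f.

The photon energy is ΔE = hc/λ = 1240 / 62.8 = 19.75 eV.
With Z = 4, ΔE = 217.6 × (1/n_f² − 1/n_i²), so 1/n_f² − 1/n_i² = 0.09074.
Trying n_f = 3 gives 1/n_i² = 0.02037, i.e. n_i ≈ 7; this pair matches.

n_i = 7, n_f = 3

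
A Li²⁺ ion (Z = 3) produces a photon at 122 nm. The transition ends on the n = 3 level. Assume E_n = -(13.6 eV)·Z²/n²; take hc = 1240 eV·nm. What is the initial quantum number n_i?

The photon energy is ΔE = hc/λ = 1240 / 122 = 10.16 eV.
With Z = 3, ΔE = 122.4 × (1/n_f² − 1/n_i²), so 1/n_f² − 1/n_i² = 0.08304.
With n_f = 3: 1/n_i² = 1/9 − 0.08304 = 0.02807, so n_i ≈ 5.97.

n_i = 6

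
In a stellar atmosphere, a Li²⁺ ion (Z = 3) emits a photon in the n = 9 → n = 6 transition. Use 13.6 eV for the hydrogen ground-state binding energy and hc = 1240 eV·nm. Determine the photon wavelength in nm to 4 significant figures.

656.5 nm

For Z = 3 the level energies scale as Z², so the effective Rydberg energy is 13.6 × 9 = 122.4 eV.
ΔE = 122.4 × (1/6² − 1/9²) = 122.4 × 0.01543 = 1.889 eV.
λ = hc/ΔE = 1240 / 1.889 = 656.5 nm.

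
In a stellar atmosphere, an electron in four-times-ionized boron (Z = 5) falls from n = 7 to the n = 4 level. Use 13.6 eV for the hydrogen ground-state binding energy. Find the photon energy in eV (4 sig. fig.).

The Bohr energies scale as Z², so for Z = 5: E_n = −340.0/n² eV.
E_7 = −340.0/49 = −6.939 eV and E_4 = −340.0/16 = −21.25 eV.
The photon energy is |E_7 − E_4| = 14.31 eV.

14.31 eV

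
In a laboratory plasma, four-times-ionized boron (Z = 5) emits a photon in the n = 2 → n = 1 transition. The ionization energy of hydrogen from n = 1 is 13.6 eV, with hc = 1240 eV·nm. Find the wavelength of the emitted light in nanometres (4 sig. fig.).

4.863 nm

For Z = 5 the level energies scale as Z², so the effective Rydberg energy is 13.6 × 25 = 340.0 eV.
ΔE = 340.0 × (1/1² − 1/2²) = 340.0 × 0.7500 = 255.0 eV.
λ = hc/ΔE = 1240 / 255.0 = 4.863 nm.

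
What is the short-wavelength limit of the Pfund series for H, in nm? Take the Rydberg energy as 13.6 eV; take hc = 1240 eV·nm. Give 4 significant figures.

2279 nm

The Pfund series has lower level n_f = 5; the series limit corresponds to n_i → ∞.
ΔE_max = 13.6 × 1 / 5² = 0.5440 eV.
λ_min = 1240 / 0.5440 = 2279 nm.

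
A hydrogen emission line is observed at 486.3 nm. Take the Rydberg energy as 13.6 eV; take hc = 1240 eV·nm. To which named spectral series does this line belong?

ΔE = 1240/486.3 = 2.550 eV.
This matches 13.6 × (1/2² − 1/4²), so n_f = 2: the Balmer series.

Balmer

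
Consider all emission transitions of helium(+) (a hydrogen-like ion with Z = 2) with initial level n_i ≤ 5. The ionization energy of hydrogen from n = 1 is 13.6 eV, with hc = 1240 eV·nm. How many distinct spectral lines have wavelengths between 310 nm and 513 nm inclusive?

2

Enumerate all n_i → n_f pairs with 1 ≤ n_f < n_i ≤ 5 and compute λ = 1240 / [13.6·4·(1/n_f² − 1/n_i²)].
Lines falling in [310, 513] nm: 5→3 (320.5 nm), 4→3 (468.9 nm).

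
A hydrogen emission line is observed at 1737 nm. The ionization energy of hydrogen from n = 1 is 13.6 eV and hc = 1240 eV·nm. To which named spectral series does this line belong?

ΔE = 1240/1737 = 0.7139 eV.
This matches 13.6 × (1/4² − 1/10²), so n_f = 4: the Brackett series.

Brackett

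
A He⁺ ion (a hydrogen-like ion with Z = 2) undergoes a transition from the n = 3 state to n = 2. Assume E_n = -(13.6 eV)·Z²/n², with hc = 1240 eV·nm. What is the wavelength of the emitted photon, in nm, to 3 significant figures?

164 nm

For Z = 2 the level energies scale as Z², so the effective Rydberg energy is 13.6 × 4 = 54.40 eV.
ΔE = 54.40 × (1/2² − 1/3²) = 54.40 × 0.1389 = 7.556 eV.
λ = hc/ΔE = 1240 / 7.556 = 164 nm.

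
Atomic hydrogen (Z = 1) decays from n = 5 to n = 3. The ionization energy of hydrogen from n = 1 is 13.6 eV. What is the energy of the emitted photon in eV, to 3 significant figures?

E_5 = −13.60/25 = −0.5440 eV and E_3 = −13.60/9 = −1.511 eV.
The photon energy is |E_5 − E_3| = 0.967 eV.

0.967 eV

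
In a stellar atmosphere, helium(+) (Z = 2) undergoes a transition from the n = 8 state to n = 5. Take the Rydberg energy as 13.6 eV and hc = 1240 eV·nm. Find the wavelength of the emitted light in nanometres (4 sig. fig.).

935.1 nm

For Z = 2 the level energies scale as Z², so the effective Rydberg energy is 13.6 × 4 = 54.40 eV.
ΔE = 54.40 × (1/5² − 1/8²) = 54.40 × 0.02438 = 1.326 eV.
λ = hc/ΔE = 1240 / 1.326 = 935.1 nm.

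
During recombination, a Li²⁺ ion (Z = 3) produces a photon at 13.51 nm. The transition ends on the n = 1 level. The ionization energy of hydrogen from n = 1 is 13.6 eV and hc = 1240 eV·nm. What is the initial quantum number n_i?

The photon energy is ΔE = hc/λ = 1240 / 13.51 = 91.78 eV.
With Z = 3, ΔE = 122.4 × (1/n_f² − 1/n_i²), so 1/n_f² − 1/n_i² = 0.7499.
With n_f = 1: 1/n_i² = 1/1 − 0.7499 = 0.2501, so n_i ≈ 2.00.

n_i = 2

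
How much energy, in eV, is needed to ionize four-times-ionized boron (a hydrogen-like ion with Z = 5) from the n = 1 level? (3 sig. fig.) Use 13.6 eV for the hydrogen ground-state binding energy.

E_n = −13.6 Z²/n² = −340.0/n² eV for Z = 5.
E_1 = −340.0/1 = −340 eV, so ionization (to E = 0) requires 340 eV.

340 eV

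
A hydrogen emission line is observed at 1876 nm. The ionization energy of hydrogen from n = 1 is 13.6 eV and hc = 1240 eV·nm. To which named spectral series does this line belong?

ΔE = 1240/1876 = 0.6610 eV.
This matches 13.6 × (1/3² − 1/4²), so n_f = 3: the Paschen series.

Paschen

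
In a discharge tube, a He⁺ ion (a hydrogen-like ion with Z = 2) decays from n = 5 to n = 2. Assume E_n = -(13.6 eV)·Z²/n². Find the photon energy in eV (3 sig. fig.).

The Bohr energies scale as Z², so for Z = 2: E_n = −54.40/n² eV.
E_5 = −54.40/25 = −2.176 eV and E_2 = −54.40/4 = −13.60 eV.
The photon energy is |E_5 − E_2| = 11.4 eV.

11.4 eV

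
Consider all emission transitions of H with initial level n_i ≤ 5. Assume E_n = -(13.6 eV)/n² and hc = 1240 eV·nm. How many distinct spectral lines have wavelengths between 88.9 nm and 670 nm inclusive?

7

Enumerate all n_i → n_f pairs with 1 ≤ n_f < n_i ≤ 5 and compute λ = 1240 / [13.6·1·(1/n_f² − 1/n_i²)].
Lines falling in [88.9, 670] nm: 5→1 (94.98 nm), 4→1 (97.25 nm), 3→1 (102.6 nm), 2→1 (121.6 nm), 5→2 (434.2 nm), 4→2 (486.3 nm), 3→2 (656.5 nm).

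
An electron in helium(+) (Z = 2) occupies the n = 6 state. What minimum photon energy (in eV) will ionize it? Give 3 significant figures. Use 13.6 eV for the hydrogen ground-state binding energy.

1.51 eV

E_n = −13.6 Z²/n² = −54.40/n² eV for Z = 2.
E_6 = −54.40/36 = −1.51 eV, so ionization (to E = 0) requires 1.51 eV.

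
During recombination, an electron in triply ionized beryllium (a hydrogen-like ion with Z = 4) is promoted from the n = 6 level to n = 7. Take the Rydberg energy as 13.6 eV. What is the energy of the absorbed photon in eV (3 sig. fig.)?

1.60 eV

The Bohr energies scale as Z², so for Z = 4: E_n = −217.6/n² eV.
E_7 = −217.6/49 = −4.441 eV and E_6 = −217.6/36 = −6.044 eV.
The photon energy is |E_7 − E_6| = 1.60 eV.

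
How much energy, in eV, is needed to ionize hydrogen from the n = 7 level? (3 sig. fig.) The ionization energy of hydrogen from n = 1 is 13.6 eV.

0.278 eV

E_7 = −13.60/49 = −0.278 eV, so ionization (to E = 0) requires 0.278 eV.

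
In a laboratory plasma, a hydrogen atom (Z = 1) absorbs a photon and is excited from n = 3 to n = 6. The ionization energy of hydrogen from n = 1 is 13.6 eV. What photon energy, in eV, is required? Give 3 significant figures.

E_6 = −13.60/36 = −0.3778 eV and E_3 = −13.60/9 = −1.511 eV.
The photon energy is |E_6 − E_3| = 1.13 eV.

1.13 eV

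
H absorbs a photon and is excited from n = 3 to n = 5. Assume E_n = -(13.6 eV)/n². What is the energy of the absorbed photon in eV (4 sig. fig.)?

E_5 = −13.60/25 = −0.5440 eV and E_3 = −13.60/9 = −1.511 eV.
The photon energy is |E_5 − E_3| = 0.9671 eV.

0.9671 eV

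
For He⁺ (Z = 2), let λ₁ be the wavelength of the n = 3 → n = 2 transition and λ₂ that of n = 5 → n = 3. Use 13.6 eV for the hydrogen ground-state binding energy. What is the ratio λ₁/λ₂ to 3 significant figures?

0.512

λ ∝ 1/ΔE ∝ 1/(1/n_f² − 1/n_i²), and the Z² and hc factors cancel in the ratio.
λ₁/λ₂ = (1/3² − 1/5²)/(1/2² − 1/3²) = 0.07111/0.1389 = 0.512.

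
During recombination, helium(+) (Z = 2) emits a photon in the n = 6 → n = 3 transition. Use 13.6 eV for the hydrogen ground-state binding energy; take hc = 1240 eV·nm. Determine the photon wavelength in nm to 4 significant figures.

For Z = 2 the level energies scale as Z², so the effective Rydberg energy is 13.6 × 4 = 54.40 eV.
ΔE = 54.40 × (1/3² − 1/6²) = 54.40 × 0.08333 = 4.533 eV.
λ = hc/ΔE = 1240 / 4.533 = 273.5 nm.

273.5 nm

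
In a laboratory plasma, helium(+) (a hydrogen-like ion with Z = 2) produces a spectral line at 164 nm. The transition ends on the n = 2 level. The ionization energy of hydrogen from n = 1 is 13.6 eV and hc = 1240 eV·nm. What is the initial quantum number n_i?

The photon energy is ΔE = hc/λ = 1240 / 164 = 7.561 eV.
With Z = 2, ΔE = 54.40 × (1/n_f² − 1/n_i²), so 1/n_f² − 1/n_i² = 0.1390.
With n_f = 2: 1/n_i² = 1/4 − 0.1390 = 0.1110, so n_i ≈ 3.00.

n_i = 3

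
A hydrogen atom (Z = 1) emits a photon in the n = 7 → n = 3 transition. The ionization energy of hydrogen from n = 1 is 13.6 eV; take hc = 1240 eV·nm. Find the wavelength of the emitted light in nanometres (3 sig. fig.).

ΔE = 13.60 × (1/3² − 1/7²) = 13.60 × 0.09070 = 1.234 eV.
λ = hc/ΔE = 1240 / 1.234 = 1010 nm.

1010 nm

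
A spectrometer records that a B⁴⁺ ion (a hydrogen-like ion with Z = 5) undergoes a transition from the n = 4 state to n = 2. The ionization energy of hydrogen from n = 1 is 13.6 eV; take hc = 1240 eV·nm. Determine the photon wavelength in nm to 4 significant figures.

For Z = 5 the level energies scale as Z², so the effective Rydberg energy is 13.6 × 25 = 340.0 eV.
ΔE = 340.0 × (1/2² − 1/4²) = 340.0 × 0.1875 = 63.75 eV.
λ = hc/ΔE = 1240 / 63.75 = 19.45 nm.

19.45 nm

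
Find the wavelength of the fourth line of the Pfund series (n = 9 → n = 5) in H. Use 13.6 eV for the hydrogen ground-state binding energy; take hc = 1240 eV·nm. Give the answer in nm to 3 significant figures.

The Pfund series terminates on n_f = 5; the fourth line has n_i = 5+4 = 9.
ΔE = 13.60 × (1/5² − 1/9²) = 0.3761 eV.
λ = 1240 / 0.3761 = 3300 nm.

3300 nm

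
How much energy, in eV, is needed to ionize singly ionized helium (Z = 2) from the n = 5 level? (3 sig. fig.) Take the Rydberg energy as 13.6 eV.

2.18 eV

E_n = −13.6 Z²/n² = −54.40/n² eV for Z = 2.
E_5 = −54.40/25 = −2.18 eV, so ionization (to E = 0) requires 2.18 eV.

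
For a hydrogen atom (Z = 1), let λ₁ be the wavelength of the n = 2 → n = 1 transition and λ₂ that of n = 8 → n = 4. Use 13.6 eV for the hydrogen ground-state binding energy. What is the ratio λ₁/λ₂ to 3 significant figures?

0.0625

λ ∝ 1/ΔE ∝ 1/(1/n_f² − 1/n_i²), and the Z² and hc factors cancel in the ratio.
λ₁/λ₂ = (1/4² − 1/8²)/(1/1² − 1/2²) = 0.04688/0.7500 = 0.0625.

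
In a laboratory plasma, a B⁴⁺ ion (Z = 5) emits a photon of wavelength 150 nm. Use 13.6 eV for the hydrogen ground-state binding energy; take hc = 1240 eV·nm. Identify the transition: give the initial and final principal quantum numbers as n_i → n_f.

The photon energy is ΔE = hc/λ = 1240 / 150 = 8.267 eV.
With Z = 5, ΔE = 340.0 × (1/n_f² − 1/n_i²), so 1/n_f² − 1/n_i² = 0.02431.
Trying n_f = 5 gives 1/n_i² = 0.01569, i.e. n_i ≈ 8; this pair matches.

n_i = 8, n_f = 5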